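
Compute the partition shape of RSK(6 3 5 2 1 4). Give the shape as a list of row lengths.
Row-insert each entry into an empty tableau.

After inserting 6: P = [[6]].
After inserting 3: P = [[3], [6]].
After inserting 5: P = [[3, 5], [6]].
After inserting 2: P = [[2, 5], [3], [6]].
After inserting 1: P = [[1, 5], [2], [3], [6]].
After inserting 4: P = [[1, 4], [2, 5], [3], [6]].

The final insertion tableau P = [[1, 4], [2, 5], [3], [6]] has shape [2, 2, 1, 1].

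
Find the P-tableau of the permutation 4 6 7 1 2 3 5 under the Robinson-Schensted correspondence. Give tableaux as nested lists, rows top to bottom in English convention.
P = [[1, 2, 3, 5], [4, 6, 7]]

Insert 4: appended to row 1. P = [[4]].
Insert 6: appended to row 1. P = [[4, 6]].
Insert 7: appended to row 1. P = [[4, 6, 7]].
Insert 1: 1 bumps 4 from row 1; 4 starts row 2. P = [[1, 6, 7], [4]].
Insert 2: 2 bumps 6 from row 1; 6 appends to row 2. P = [[1, 2, 7], [4, 6]].
Insert 3: 3 bumps 7 from row 1; 7 appends to row 2. P = [[1, 2, 3], [4, 6, 7]].
Insert 5: appended to row 1. P = [[1, 2, 3, 5], [4, 6, 7]].

So P = [[1, 2, 3, 5], [4, 6, 7]].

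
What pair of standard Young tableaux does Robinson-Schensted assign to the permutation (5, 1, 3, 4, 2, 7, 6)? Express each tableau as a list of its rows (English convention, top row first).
P = [[1, 2, 4, 6], [3, 7], [5]], Q = [[1, 3, 4, 6], [2, 7], [5]]

Insert each entry of the permutation into P by Schensted row insertion, recording in Q the position of each new cell.

Insert 5: appended to row 1. P = [[5]].
Insert 1: 1 bumps 5 from row 1; 5 starts row 2. P = [[1], [5]].
Insert 3: appended to row 1. P = [[1, 3], [5]].
Insert 4: appended to row 1. P = [[1, 3, 4], [5]].
Insert 2: 2 bumps 3 from row 1; 3 bumps 5 from row 2; 5 starts row 3. P = [[1, 2, 4], [3], [5]].
Insert 7: appended to row 1. P = [[1, 2, 4, 7], [3], [5]].
Insert 6: 6 bumps 7 from row 1; 7 appends to row 2. P = [[1, 2, 4, 6], [3, 7], [5]].

So P = [[1, 2, 4, 6], [3, 7], [5]], Q = [[1, 3, 4, 6], [2, 7], [5]].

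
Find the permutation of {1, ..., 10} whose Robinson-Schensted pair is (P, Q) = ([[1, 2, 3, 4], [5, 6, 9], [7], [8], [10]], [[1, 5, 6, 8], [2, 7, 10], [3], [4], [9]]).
Reverse the RSK construction: for i from n down to 1, find the cell of Q containing i, remove the entry at that cell from P, and reverse-bump it up through P; the value ejected from row 1 is w(i).

Step i=10: Q has 10 at row 2, column 3; remove 9 from row 2 of P and reverse-bump: 9 enters row 1 and ejects 4. So w(10) = 4. P is now [[1, 2, 3, 9], [5, 6], [7], [8], [10]].
Step i=9: Q has 9 at row 5, column 1; remove 10 from row 5 of P and reverse-bump: 10 enters row 4 and ejects 8; 8 enters row 3 and ejects 7; 7 enters row 2 and ejects 6; 6 enters row 1 and ejects 3. So w(9) = 3. P is now [[1, 2, 6, 9], [5, 7], [8], [10]].
Step i=8: Q has 8 at row 1, column 4; remove that cell from P, ejecting 9. So w(8) = 9. P is now [[1, 2, 6], [5, 7], [8], [10]].
Step i=7: Q has 7 at row 2, column 2; remove 7 from row 2 of P and reverse-bump: 7 enters row 1 and ejects 6. So w(7) = 6. P is now [[1, 2, 7], [5], [8], [10]].
Step i=6: Q has 6 at row 1, column 3; remove that cell from P, ejecting 7. So w(6) = 7. P is now [[1, 2], [5], [8], [10]].
Step i=5: Q has 5 at row 1, column 2; remove that cell from P, ejecting 2. So w(5) = 2. P is now [[1], [5], [8], [10]].
Step i=4: Q has 4 at row 4, column 1; remove 10 from row 4 of P and reverse-bump: 10 enters row 3 and ejects 8; 8 enters row 2 and ejects 5; 5 enters row 1 and ejects 1. So w(4) = 1. P is now [[5], [8], [10]].
Step i=3: Q has 3 at row 3, column 1; remove 10 from row 3 of P and reverse-bump: 10 enters row 2 and ejects 8; 8 enters row 1 and ejects 5. So w(3) = 5. P is now [[8], [10]].
Step i=2: Q has 2 at row 2, column 1; remove 10 from row 2 of P and reverse-bump: 10 enters row 1 and ejects 8. So w(2) = 8. P is now [[10]].
Step i=1: Q has 1 at row 1, column 1; remove that cell from P, ejecting 10. So w(1) = 10. P is now [].

So w = 10 8 5 1 2 7 6 9 3 4.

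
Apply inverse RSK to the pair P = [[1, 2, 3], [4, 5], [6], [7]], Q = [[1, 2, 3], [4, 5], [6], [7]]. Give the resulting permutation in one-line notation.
1 4 7 2 6 5 3

Reverse the RSK construction: for i from n down to 1, find the cell of Q containing i, remove the entry at that cell from P, and reverse-bump it up through P; the value ejected from row 1 is w(i).

Step i=7: Q has 7 at row 4, column 1; remove 7 from row 4 of P and reverse-bump: 7 enters row 3 and ejects 6; 6 enters row 2 and ejects 5; 5 enters row 1 and ejects 3. So w(7) = 3. P is now [[1, 2, 5], [4, 6], [7]].
Step i=6: Q has 6 at row 3, column 1; remove 7 from row 3 of P and reverse-bump: 7 enters row 2 and ejects 6; 6 enters row 1 and ejects 5. So w(6) = 5. P is now [[1, 2, 6], [4, 7]].
Step i=5: Q has 5 at row 2, column 2; remove 7 from row 2 of P and reverse-bump: 7 enters row 1 and ejects 6. So w(5) = 6. P is now [[1, 2, 7], [4]].
Step i=4: Q has 4 at row 2, column 1; remove 4 from row 2 of P and reverse-bump: 4 enters row 1 and ejects 2. So w(4) = 2. P is now [[1, 4, 7]].
Step i=3: Q has 3 at row 1, column 3; remove that cell from P, ejecting 7. So w(3) = 7. P is now [[1, 4]].
Step i=2: Q has 2 at row 1, column 2; remove that cell from P, ejecting 4. So w(2) = 4. P is now [[1]].
Step i=1: Q has 1 at row 1, column 1; remove that cell from P, ejecting 1. So w(1) = 1. P is now [].

So w = 1 4 7 2 6 5 3.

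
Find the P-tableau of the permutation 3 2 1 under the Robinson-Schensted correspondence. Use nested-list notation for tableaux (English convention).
Insert 3: appended to row 1. P = [[3]].
Insert 2: 2 bumps 3 from row 1; 3 starts row 2. P = [[2], [3]].
Insert 1: 1 bumps 2 from row 1; 2 bumps 3 from row 2; 3 starts row 3. P = [[1], [2], [3]].

So P = [[1], [2], [3]].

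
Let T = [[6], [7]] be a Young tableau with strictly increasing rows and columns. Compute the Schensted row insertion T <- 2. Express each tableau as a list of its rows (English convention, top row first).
[[2], [6], [7]]

In row 1, 2 replaces 6 (the leftmost entry greater than 2); 6 is bumped to row 2. In row 2, 6 replaces 7 (the leftmost entry greater than 6); 7 is bumped to row 3. 7 starts a new row 3. The new tableau is [[2], [6], [7]].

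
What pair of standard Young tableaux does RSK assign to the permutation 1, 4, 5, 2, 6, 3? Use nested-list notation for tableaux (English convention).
Insert each entry of the permutation into P by Schensted row insertion, recording in Q the position of each new cell.

Insert 1: appended to row 1. P = [[1]].
Insert 4: appended to row 1. P = [[1, 4]].
Insert 5: appended to row 1. P = [[1, 4, 5]].
Insert 2: 2 bumps 4 from row 1; 4 starts row 2. P = [[1, 2, 5], [4]].
Insert 6: appended to row 1. P = [[1, 2, 5, 6], [4]].
Insert 3: 3 bumps 5 from row 1; 5 appends to row 2. P = [[1, 2, 3, 6], [4, 5]].

So P = [[1, 2, 3, 6], [4, 5]], Q = [[1, 2, 3, 5], [4, 6]].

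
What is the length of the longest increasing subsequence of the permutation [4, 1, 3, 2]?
2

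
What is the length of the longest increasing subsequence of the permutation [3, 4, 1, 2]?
2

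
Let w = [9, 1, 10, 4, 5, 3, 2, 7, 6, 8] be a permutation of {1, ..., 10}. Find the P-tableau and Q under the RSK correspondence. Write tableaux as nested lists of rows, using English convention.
P = [[1, 2, 5, 6, 8], [3, 7], [4, 10], [9]], Q = [[1, 3, 5, 8, 10], [2, 4], [6, 9], [7]]

Insert each entry of the permutation into P by Schensted row insertion, recording in Q the position of each new cell.

Insert 9: appended to row 1. P = [[9]].
Insert 1: 1 bumps 9 from row 1; 9 starts row 2. P = [[1], [9]].
Insert 10: appended to row 1. P = [[1, 10], [9]].
Insert 4: 4 bumps 10 from row 1; 10 appends to row 2. P = [[1, 4], [9, 10]].
Insert 5: appended to row 1. P = [[1, 4, 5], [9, 10]].
Insert 3: 3 bumps 4 from row 1; 4 bumps 9 from row 2; 9 starts row 3. P = [[1, 3, 5], [4, 10], [9]].
Insert 2: 2 bumps 3 from row 1; 3 bumps 4 from row 2; 4 bumps 9 from row 3; 9 starts row 4. P = [[1, 2, 5], [3, 10], [4], [9]].
Insert 7: appended to row 1. P = [[1, 2, 5, 7], [3, 10], [4], [9]].
Insert 6: 6 bumps 7 from row 1; 7 bumps 10 from row 2; 10 appends to row 3. P = [[1, 2, 5, 6], [3, 7], [4, 10], [9]].
Insert 8: appended to row 1. P = [[1, 2, 5, 6, 8], [3, 7], [4, 10], [9]].

So P = [[1, 2, 5, 6, 8], [3, 7], [4, 10], [9]], Q = [[1, 3, 5, 8, 10], [2, 4], [6, 9], [7]].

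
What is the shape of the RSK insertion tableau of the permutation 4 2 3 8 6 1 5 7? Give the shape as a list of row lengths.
Row-insert each entry into an empty tableau.

After inserting 4: P = [[4]].
After inserting 2: P = [[2], [4]].
After inserting 3: P = [[2, 3], [4]].
After inserting 8: P = [[2, 3, 8], [4]].
After inserting 6: P = [[2, 3, 6], [4, 8]].
After inserting 1: P = [[1, 3, 6], [2, 8], [4]].
After inserting 5: P = [[1, 3, 5], [2, 6], [4, 8]].
After inserting 7: P = [[1, 3, 5, 7], [2, 6], [4, 8]].

The final insertion tableau P = [[1, 3, 5, 7], [2, 6], [4, 8]] has shape [4, 2, 2].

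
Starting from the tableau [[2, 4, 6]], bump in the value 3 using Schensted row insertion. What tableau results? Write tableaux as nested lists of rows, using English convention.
[[2, 3, 6], [4]]

In row 1, 3 replaces 4 (the leftmost entry greater than 3); 4 is bumped to row 2. 4 starts a new row 2. The new tableau is [[2, 3, 6], [4]].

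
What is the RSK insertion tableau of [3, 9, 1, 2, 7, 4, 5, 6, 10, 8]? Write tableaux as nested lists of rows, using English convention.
P = [[1, 2, 4, 5, 6, 8], [3, 7, 10], [9]]

After inserting 3: P = [[3]].
After inserting 9: P = [[3, 9]].
After inserting 1: P = [[1, 9], [3]].
After inserting 2: P = [[1, 2], [3, 9]].
After inserting 7: P = [[1, 2, 7], [3, 9]].
After inserting 4: P = [[1, 2, 4], [3, 7], [9]].
After inserting 5: P = [[1, 2, 4, 5], [3, 7], [9]].
After inserting 6: P = [[1, 2, 4, 5, 6], [3, 7], [9]].
After inserting 10: P = [[1, 2, 4, 5, 6, 10], [3, 7], [9]].
After inserting 8: P = [[1, 2, 4, 5, 6, 8], [3, 7, 10], [9]].

So P = [[1, 2, 4, 5, 6, 8], [3, 7, 10], [9]].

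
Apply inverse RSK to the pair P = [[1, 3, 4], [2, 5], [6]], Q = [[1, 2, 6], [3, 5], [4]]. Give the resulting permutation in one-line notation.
Reverse the RSK construction: for i from n down to 1, find the cell of Q containing i, remove the entry at that cell from P, and reverse-bump it up through P; the value ejected from row 1 is w(i).

Step i=6: Q has 6 at row 1, column 3; remove that cell from P, ejecting 4. So w(6) = 4. P is now [[1, 3], [2, 5], [6]].
Step i=5: Q has 5 at row 2, column 2; remove 5 from row 2 of P and reverse-bump: 5 enters row 1 and ejects 3. So w(5) = 3. P is now [[1, 5], [2], [6]].
Step i=4: Q has 4 at row 3, column 1; remove 6 from row 3 of P and reverse-bump: 6 enters row 2 and ejects 2; 2 enters row 1 and ejects 1. So w(4) = 1. P is now [[2, 5], [6]].
Step i=3: Q has 3 at row 2, column 1; remove 6 from row 2 of P and reverse-bump: 6 enters row 1 and ejects 5. So w(3) = 5. P is now [[2, 6]].
Step i=2: Q has 2 at row 1, column 2; remove that cell from P, ejecting 6. So w(2) = 6. P is now [[2]].
Step i=1: Q has 1 at row 1, column 1; remove that cell from P, ejecting 2. So w(1) = 2. P is now [].

So w = 2 6 5 1 3 4.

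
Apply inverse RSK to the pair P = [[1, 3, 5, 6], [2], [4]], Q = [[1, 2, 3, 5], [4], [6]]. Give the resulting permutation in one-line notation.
Reverse the RSK construction: for i from n down to 1, find the cell of Q containing i, remove the entry at that cell from P, and reverse-bump it up through P; the value ejected from row 1 is w(i).

Step i=6: Q has 6 at row 3, column 1; remove 4 from row 3 of P and reverse-bump: 4 enters row 2 and ejects 2; 2 enters row 1 and ejects 1. So w(6) = 1. P is now [[2, 3, 5, 6], [4]].
Step i=5: Q has 5 at row 1, column 4; remove that cell from P, ejecting 6. So w(5) = 6. P is now [[2, 3, 5], [4]].
Step i=4: Q has 4 at row 2, column 1; remove 4 from row 2 of P and reverse-bump: 4 enters row 1 and ejects 3. So w(4) = 3. P is now [[2, 4, 5]].
Step i=3: Q has 3 at row 1, column 3; remove that cell from P, ejecting 5. So w(3) = 5. P is now [[2, 4]].
Step i=2: Q has 2 at row 1, column 2; remove that cell from P, ejecting 4. So w(2) = 4. P is now [[2]].
Step i=1: Q has 1 at row 1, column 1; remove that cell from P, ejecting 2. So w(1) = 2. P is now [].

So w = 2 4 5 3 6 1.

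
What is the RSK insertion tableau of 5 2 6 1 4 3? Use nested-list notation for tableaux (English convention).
P = [[1, 3], [2, 4], [5, 6]]

Insert 5: appended to row 1. P = [[5]].
Insert 2: 2 bumps 5 from row 1; 5 starts row 2. P = [[2], [5]].
Insert 6: appended to row 1. P = [[2, 6], [5]].
Insert 1: 1 bumps 2 from row 1; 2 bumps 5 from row 2; 5 starts row 3. P = [[1, 6], [2], [5]].
Insert 4: 4 bumps 6 from row 1; 6 appends to row 2. P = [[1, 4], [2, 6], [5]].
Insert 3: 3 bumps 4 from row 1; 4 bumps 6 from row 2; 6 appends to row 3. P = [[1, 3], [2, 4], [5, 6]].

So P = [[1, 3], [2, 4], [5, 6]].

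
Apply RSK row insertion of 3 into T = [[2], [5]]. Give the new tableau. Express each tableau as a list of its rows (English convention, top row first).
[[2, 3], [5]]

3 is larger than every entry of row 1, so it is appended to row 1. The new tableau is [[2, 3], [5]].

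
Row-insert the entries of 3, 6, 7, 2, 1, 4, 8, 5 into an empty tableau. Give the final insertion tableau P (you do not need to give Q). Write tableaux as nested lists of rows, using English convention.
After inserting 3: P = [[3]].
After inserting 6: P = [[3, 6]].
After inserting 7: P = [[3, 6, 7]].
After inserting 2: P = [[2, 6, 7], [3]].
After inserting 1: P = [[1, 6, 7], [2], [3]].
After inserting 4: P = [[1, 4, 7], [2, 6], [3]].
After inserting 8: P = [[1, 4, 7, 8], [2, 6], [3]].
After inserting 5: P = [[1, 4, 5, 8], [2, 6, 7], [3]].

So P = [[1, 4, 5, 8], [2, 6, 7], [3]].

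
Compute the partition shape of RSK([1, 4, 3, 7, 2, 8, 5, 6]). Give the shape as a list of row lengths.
Row-insert each entry into an empty tableau.

After inserting 1: P = [[1]].
After inserting 4: P = [[1, 4]].
After inserting 3: P = [[1, 3], [4]].
After inserting 7: P = [[1, 3, 7], [4]].
After inserting 2: P = [[1, 2, 7], [3], [4]].
After inserting 8: P = [[1, 2, 7, 8], [3], [4]].
After inserting 5: P = [[1, 2, 5, 8], [3, 7], [4]].
After inserting 6: P = [[1, 2, 5, 6], [3, 7, 8], [4]].

The final insertion tableau P = [[1, 2, 5, 6], [3, 7, 8], [4]] has shape [4, 3, 1].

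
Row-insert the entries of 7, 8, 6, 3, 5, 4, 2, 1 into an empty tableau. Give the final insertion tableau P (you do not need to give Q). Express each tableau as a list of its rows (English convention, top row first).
Insert 7: appended to row 1. P = [[7]].
Insert 8: appended to row 1. P = [[7, 8]].
Insert 6: 6 bumps 7 from row 1; 7 starts row 2. P = [[6, 8], [7]].
Insert 3: 3 bumps 6 from row 1; 6 bumps 7 from row 2; 7 starts row 3. P = [[3, 8], [6], [7]].
Insert 5: 5 bumps 8 from row 1; 8 appends to row 2. P = [[3, 5], [6, 8], [7]].
Insert 4: 4 bumps 5 from row 1; 5 bumps 6 from row 2; 6 bumps 7 from row 3; 7 starts row 4. P = [[3, 4], [5, 8], [6], [7]].
Insert 2: 2 bumps 3 from row 1; 3 bumps 5 from row 2; 5 bumps 6 from row 3; 6 bumps 7 from row 4; 7 starts row 5. P = [[2, 4], [3, 8], [5], [6], [7]].
Insert 1: 1 bumps 2 from row 1; 2 bumps 3 from row 2; 3 bumps 5 from row 3; 5 bumps 6 from row 4; 6 bumps 7 from row 5; 7 starts row 6. P = [[1, 4], [2, 8], [3], [5], [6], [7]].

So P = [[1, 4], [2, 8], [3], [5], [6], [7]].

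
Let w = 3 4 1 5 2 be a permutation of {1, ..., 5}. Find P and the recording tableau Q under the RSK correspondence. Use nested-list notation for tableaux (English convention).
Insert each entry of the permutation into P by Schensted row insertion, recording in Q the position of each new cell.

Insert 3: appended to row 1. P = [[3]].
Insert 4: appended to row 1. P = [[3, 4]].
Insert 1: 1 bumps 3 from row 1; 3 starts row 2. P = [[1, 4], [3]].
Insert 5: appended to row 1. P = [[1, 4, 5], [3]].
Insert 2: 2 bumps 4 from row 1; 4 appends to row 2. P = [[1, 2, 5], [3, 4]].

So P = [[1, 2, 5], [3, 4]], Q = [[1, 2, 4], [3, 5]].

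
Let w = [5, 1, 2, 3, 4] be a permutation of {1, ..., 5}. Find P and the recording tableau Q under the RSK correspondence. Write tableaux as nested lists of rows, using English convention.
P = [[1, 2, 3, 4], [5]], Q = [[1, 3, 4, 5], [2]]

Insert each entry of the permutation into P by Schensted row insertion, recording in Q the position of each new cell.

Insert 5: appended to row 1. P = [[5]].
Insert 1: 1 bumps 5 from row 1; 5 starts row 2. P = [[1], [5]].
Insert 2: appended to row 1. P = [[1, 2], [5]].
Insert 3: appended to row 1. P = [[1, 2, 3], [5]].
Insert 4: appended to row 1. P = [[1, 2, 3, 4], [5]].

So P = [[1, 2, 3, 4], [5]], Q = [[1, 3, 4, 5], [2]].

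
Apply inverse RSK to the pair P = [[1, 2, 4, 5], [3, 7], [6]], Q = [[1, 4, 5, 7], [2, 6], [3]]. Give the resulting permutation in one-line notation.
Reverse the RSK construction: for i from n down to 1, find the cell of Q containing i, remove the entry at that cell from P, and reverse-bump it up through P; the value ejected from row 1 is w(i).

Step i=7: Q has 7 at row 1, column 4; remove that cell from P, ejecting 5. So w(7) = 5. P is now [[1, 2, 4], [3, 7], [6]].
Step i=6: Q has 6 at row 2, column 2; remove 7 from row 2 of P and reverse-bump: 7 enters row 1 and ejects 4. So w(6) = 4. P is now [[1, 2, 7], [3], [6]].
Step i=5: Q has 5 at row 1, column 3; remove that cell from P, ejecting 7. So w(5) = 7. P is now [[1, 2], [3], [6]].
Step i=4: Q has 4 at row 1, column 2; remove that cell from P, ejecting 2. So w(4) = 2. P is now [[1], [3], [6]].
Step i=3: Q has 3 at row 3, column 1; remove 6 from row 3 of P and reverse-bump: 6 enters row 2 and ejects 3; 3 enters row 1 and ejects 1. So w(3) = 1. P is now [[3], [6]].
Step i=2: Q has 2 at row 2, column 1; remove 6 from row 2 of P and reverse-bump: 6 enters row 1 and ejects 3. So w(2) = 3. P is now [[6]].
Step i=1: Q has 1 at row 1, column 1; remove that cell from P, ejecting 6. So w(1) = 6. P is now [].

So w = 6 3 1 2 7 4 5.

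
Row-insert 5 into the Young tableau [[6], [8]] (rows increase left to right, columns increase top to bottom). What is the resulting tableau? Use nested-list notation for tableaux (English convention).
[[5], [6], [8]]

In row 1, 5 replaces 6 (the leftmost entry greater than 5); 6 is bumped to row 2. In row 2, 6 replaces 8 (the leftmost entry greater than 6); 8 is bumped to row 3. 8 starts a new row 3. The new tableau is [[5], [6], [8]].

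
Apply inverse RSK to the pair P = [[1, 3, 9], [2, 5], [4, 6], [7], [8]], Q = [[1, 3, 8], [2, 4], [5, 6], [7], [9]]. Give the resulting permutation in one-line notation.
4 2 8 7 1 6 5 9 3

Reverse the RSK construction: for i from n down to 1, find the cell of Q containing i, remove the entry at that cell from P, and reverse-bump it up through P; the value ejected from row 1 is w(i).

Step i=9: Q has 9 at row 5, column 1; remove 8 from row 5 of P and reverse-bump: 8 enters row 4 and ejects 7; 7 enters row 3 and ejects 6; 6 enters row 2 and ejects 5; 5 enters row 1 and ejects 3. So w(9) = 3. P is now [[1, 5, 9], [2, 6], [4, 7], [8]].
Step i=8: Q has 8 at row 1, column 3; remove that cell from P, ejecting 9. So w(8) = 9. P is now [[1, 5], [2, 6], [4, 7], [8]].
Step i=7: Q has 7 at row 4, column 1; remove 8 from row 4 of P and reverse-bump: 8 enters row 3 and ejects 7; 7 enters row 2 and ejects 6; 6 enters row 1 and ejects 5. So w(7) = 5. P is now [[1, 6], [2, 7], [4, 8]].
Step i=6: Q has 6 at row 3, column 2; remove 8 from row 3 of P and reverse-bump: 8 enters row 2 and ejects 7; 7 enters row 1 and ejects 6. So w(6) = 6. P is now [[1, 7], [2, 8], [4]].
Step i=5: Q has 5 at row 3, column 1; remove 4 from row 3 of P and reverse-bump: 4 enters row 2 and ejects 2; 2 enters row 1 and ejects 1. So w(5) = 1. P is now [[2, 7], [4, 8]].
Step i=4: Q has 4 at row 2, column 2; remove 8 from row 2 of P and reverse-bump: 8 enters row 1 and ejects 7. So w(4) = 7. P is now [[2, 8], [4]].
Step i=3: Q has 3 at row 1, column 2; remove that cell from P, ejecting 8. So w(3) = 8. P is now [[2], [4]].
Step i=2: Q has 2 at row 2, column 1; remove 4 from row 2 of P and reverse-bump: 4 enters row 1 and ejects 2. So w(2) = 2. P is now [[4]].
Step i=1: Q has 1 at row 1, column 1; remove that cell from P, ejecting 4. So w(1) = 4. P is now [].

So w = 4 2 8 7 1 6 5 9 3.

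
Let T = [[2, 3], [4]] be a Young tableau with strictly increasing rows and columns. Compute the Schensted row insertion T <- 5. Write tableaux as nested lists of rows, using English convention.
5 is larger than every entry of row 1, so it is appended to row 1. The new tableau is [[2, 3, 5], [4]].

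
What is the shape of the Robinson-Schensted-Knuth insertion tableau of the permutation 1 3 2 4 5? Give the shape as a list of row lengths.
Row-insert each entry into an empty tableau.

After inserting 1: P = [[1]].
After inserting 3: P = [[1, 3]].
After inserting 2: P = [[1, 2], [3]].
After inserting 4: P = [[1, 2, 4], [3]].
After inserting 5: P = [[1, 2, 4, 5], [3]].

The final insertion tableau P = [[1, 2, 4, 5], [3]] has shape [4, 1].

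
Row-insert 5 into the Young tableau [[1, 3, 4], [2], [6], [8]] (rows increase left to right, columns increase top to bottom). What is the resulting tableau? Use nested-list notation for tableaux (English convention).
5 is larger than every entry of row 1, so it is appended to row 1. The new tableau is [[1, 3, 4, 5], [2], [6], [8]].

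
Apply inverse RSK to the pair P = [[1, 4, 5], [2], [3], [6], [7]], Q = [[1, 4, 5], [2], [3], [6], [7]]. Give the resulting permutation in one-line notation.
7 6 3 4 5 2 1

Reverse the RSK construction: for i from n down to 1, find the cell of Q containing i, remove the entry at that cell from P, and reverse-bump it up through P; the value ejected from row 1 is w(i).

Step i=7: Q has 7 at row 5, column 1; remove 7 from row 5 of P and reverse-bump: 7 enters row 4 and ejects 6; 6 enters row 3 and ejects 3; 3 enters row 2 and ejects 2; 2 enters row 1 and ejects 1. So w(7) = 1. P is now [[2, 4, 5], [3], [6], [7]].
Step i=6: Q has 6 at row 4, column 1; remove 7 from row 4 of P and reverse-bump: 7 enters row 3 and ejects 6; 6 enters row 2 and ejects 3; 3 enters row 1 and ejects 2. So w(6) = 2. P is now [[3, 4, 5], [6], [7]].
Step i=5: Q has 5 at row 1, column 3; remove that cell from P, ejecting 5. So w(5) = 5. P is now [[3, 4], [6], [7]].
Step i=4: Q has 4 at row 1, column 2; remove that cell from P, ejecting 4. So w(4) = 4. P is now [[3], [6], [7]].
Step i=3: Q has 3 at row 3, column 1; remove 7 from row 3 of P and reverse-bump: 7 enters row 2 and ejects 6; 6 enters row 1 and ejects 3. So w(3) = 3. P is now [[6], [7]].
Step i=2: Q has 2 at row 2, column 1; remove 7 from row 2 of P and reverse-bump: 7 enters row 1 and ejects 6. So w(2) = 6. P is now [[7]].
Step i=1: Q has 1 at row 1, column 1; remove that cell from P, ejecting 7. So w(1) = 7. P is now [].

So w = 7 6 3 4 5 2 1.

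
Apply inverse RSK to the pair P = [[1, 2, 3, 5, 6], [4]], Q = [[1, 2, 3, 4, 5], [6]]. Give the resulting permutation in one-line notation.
Reverse the RSK construction: for i from n down to 1, find the cell of Q containing i, remove the entry at that cell from P, and reverse-bump it up through P; the value ejected from row 1 is w(i).

Step i=6: Q has 6 at row 2, column 1; remove 4 from row 2 of P and reverse-bump: 4 enters row 1 and ejects 3. So w(6) = 3. P is now [[1, 2, 4, 5, 6]].
Step i=5: Q has 5 at row 1, column 5; remove that cell from P, ejecting 6. So w(5) = 6. P is now [[1, 2, 4, 5]].
Step i=4: Q has 4 at row 1, column 4; remove that cell from P, ejecting 5. So w(4) = 5. P is now [[1, 2, 4]].
Step i=3: Q has 3 at row 1, column 3; remove that cell from P, ejecting 4. So w(3) = 4. P is now [[1, 2]].
Step i=2: Q has 2 at row 1, column 2; remove that cell from P, ejecting 2. So w(2) = 2. P is now [[1]].
Step i=1: Q has 1 at row 1, column 1; remove that cell from P, ejecting 1. So w(1) = 1. P is now [].

So w = 1 2 4 5 6 3.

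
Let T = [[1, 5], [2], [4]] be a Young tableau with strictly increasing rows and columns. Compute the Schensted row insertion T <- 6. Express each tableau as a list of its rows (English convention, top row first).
[[1, 5, 6], [2], [4]]

6 is larger than every entry of row 1, so it is appended to row 1. The new tableau is [[1, 5, 6], [2], [4]].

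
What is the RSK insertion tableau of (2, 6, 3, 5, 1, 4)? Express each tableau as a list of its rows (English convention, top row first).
P = [[1, 3, 4], [2, 5], [6]]

Insert 2: appended to row 1. P = [[2]].
Insert 6: appended to row 1. P = [[2, 6]].
Insert 3: 3 bumps 6 from row 1; 6 starts row 2. P = [[2, 3], [6]].
Insert 5: appended to row 1. P = [[2, 3, 5], [6]].
Insert 1: 1 bumps 2 from row 1; 2 bumps 6 from row 2; 6 starts row 3. P = [[1, 3, 5], [2], [6]].
Insert 4: 4 bumps 5 from row 1; 5 appends to row 2. P = [[1, 3, 4], [2, 5], [6]].

So P = [[1, 3, 4], [2, 5], [6]].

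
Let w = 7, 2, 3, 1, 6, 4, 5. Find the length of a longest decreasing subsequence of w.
3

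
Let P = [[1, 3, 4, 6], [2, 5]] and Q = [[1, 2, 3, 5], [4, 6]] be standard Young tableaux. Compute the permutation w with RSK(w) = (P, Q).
Reverse the RSK construction: for i from n down to 1, find the cell of Q containing i, remove the entry at that cell from P, and reverse-bump it up through P; the value ejected from row 1 is w(i).

Step i=6: Q has 6 at row 2, column 2; remove 5 from row 2 of P and reverse-bump: 5 enters row 1 and ejects 4. So w(6) = 4. P is now [[1, 3, 5, 6], [2]].
Step i=5: Q has 5 at row 1, column 4; remove that cell from P, ejecting 6. So w(5) = 6. P is now [[1, 3, 5], [2]].
Step i=4: Q has 4 at row 2, column 1; remove 2 from row 2 of P and reverse-bump: 2 enters row 1 and ejects 1. So w(4) = 1. P is now [[2, 3, 5]].
Step i=3: Q has 3 at row 1, column 3; remove that cell from P, ejecting 5. So w(3) = 5. P is now [[2, 3]].
Step i=2: Q has 2 at row 1, column 2; remove that cell from P, ejecting 3. So w(2) = 3. P is now [[2]].
Step i=1: Q has 1 at row 1, column 1; remove that cell from P, ejecting 2. So w(1) = 2. P is now [].

So w = 2 3 5 1 6 4.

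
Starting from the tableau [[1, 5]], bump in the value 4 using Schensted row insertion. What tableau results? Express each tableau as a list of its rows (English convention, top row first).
In row 1, 4 replaces 5 (the leftmost entry greater than 4); 5 is bumped to row 2. 5 starts a new row 2. The new tableau is [[1, 4], [5]].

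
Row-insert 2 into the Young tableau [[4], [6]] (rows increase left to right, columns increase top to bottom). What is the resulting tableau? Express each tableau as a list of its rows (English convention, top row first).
[[2], [4], [6]]

In row 1, 2 replaces 4 (the leftmost entry greater than 2); 4 is bumped to row 2. In row 2, 4 replaces 6 (the leftmost entry greater than 4); 6 is bumped to row 3. 6 starts a new row 3. The new tableau is [[2], [4], [6]].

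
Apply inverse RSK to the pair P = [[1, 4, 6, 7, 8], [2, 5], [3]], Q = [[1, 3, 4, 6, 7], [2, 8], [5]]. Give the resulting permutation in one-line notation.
Reverse RSK: for i = n, n-1, ..., 1, locate i in Q, remove the corresponding corner cell from P, and reverse-bump its entry up through P; the value ejected from row 1 is w(i).

So w = 3 2 5 6 1 7 8 4.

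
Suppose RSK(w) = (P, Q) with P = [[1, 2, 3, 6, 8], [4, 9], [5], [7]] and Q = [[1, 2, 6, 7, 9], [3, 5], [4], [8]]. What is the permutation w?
7 9 5 1 2 4 6 3 8

Reverse the RSK construction: for i from n down to 1, find the cell of Q containing i, remove the entry at that cell from P, and reverse-bump it up through P; the value ejected from row 1 is w(i).

Step i=9: Q has 9 at row 1, column 5; remove that cell from P, ejecting 8. So w(9) = 8. P is now [[1, 2, 3, 6], [4, 9], [5], [7]].
Step i=8: Q has 8 at row 4, column 1; remove 7 from row 4 of P and reverse-bump: 7 enters row 3 and ejects 5; 5 enters row 2 and ejects 4; 4 enters row 1 and ejects 3. So w(8) = 3. P is now [[1, 2, 4, 6], [5, 9], [7]].
Step i=7: Q has 7 at row 1, column 4; remove that cell from P, ejecting 6. So w(7) = 6. P is now [[1, 2, 4], [5, 9], [7]].
Step i=6: Q has 6 at row 1, column 3; remove that cell from P, ejecting 4. So w(6) = 4. P is now [[1, 2], [5, 9], [7]].
Step i=5: Q has 5 at row 2, column 2; remove 9 from row 2 of P and reverse-bump: 9 enters row 1 and ejects 2. So w(5) = 2. P is now [[1, 9], [5], [7]].
Step i=4: Q has 4 at row 3, column 1; remove 7 from row 3 of P and reverse-bump: 7 enters row 2 and ejects 5; 5 enters row 1 and ejects 1. So w(4) = 1. P is now [[5, 9], [7]].
Step i=3: Q has 3 at row 2, column 1; remove 7 from row 2 of P and reverse-bump: 7 enters row 1 and ejects 5. So w(3) = 5. P is now [[7, 9]].
Step i=2: Q has 2 at row 1, column 2; remove that cell from P, ejecting 9. So w(2) = 9. P is now [[7]].
Step i=1: Q has 1 at row 1, column 1; remove that cell from P, ejecting 7. So w(1) = 7. P is now [].

So w = 7 9 5 1 2 4 6 3 8.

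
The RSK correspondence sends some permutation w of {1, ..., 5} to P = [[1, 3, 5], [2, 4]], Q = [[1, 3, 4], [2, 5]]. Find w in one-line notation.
Reverse RSK: for i = n, n-1, ..., 1, locate i in Q, remove the corresponding corner cell from P, and reverse-bump its entry up through P; the value ejected from row 1 is w(i).

So w = 2 1 4 5 3.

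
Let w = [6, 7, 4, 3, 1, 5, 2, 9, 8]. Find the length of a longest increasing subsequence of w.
3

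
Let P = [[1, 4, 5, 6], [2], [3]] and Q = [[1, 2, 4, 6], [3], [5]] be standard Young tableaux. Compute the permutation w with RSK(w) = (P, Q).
3 4 2 5 1 6

Reverse the RSK construction: for i from n down to 1, find the cell of Q containing i, remove the entry at that cell from P, and reverse-bump it up through P; the value ejected from row 1 is w(i).

Step i=6: Q has 6 at row 1, column 4; remove that cell from P, ejecting 6. So w(6) = 6. P is now [[1, 4, 5], [2], [3]].
Step i=5: Q has 5 at row 3, column 1; remove 3 from row 3 of P and reverse-bump: 3 enters row 2 and ejects 2; 2 enters row 1 and ejects 1. So w(5) = 1. P is now [[2, 4, 5], [3]].
Step i=4: Q has 4 at row 1, column 3; remove that cell from P, ejecting 5. So w(4) = 5. P is now [[2, 4], [3]].
Step i=3: Q has 3 at row 2, column 1; remove 3 from row 2 of P and reverse-bump: 3 enters row 1 and ejects 2. So w(3) = 2. P is now [[3, 4]].
Step i=2: Q has 2 at row 1, column 2; remove that cell from P, ejecting 4. So w(2) = 4. P is now [[3]].
Step i=1: Q has 1 at row 1, column 1; remove that cell from P, ejecting 3. So w(1) = 3. P is now [].

So w = 3 4 2 5 1 6.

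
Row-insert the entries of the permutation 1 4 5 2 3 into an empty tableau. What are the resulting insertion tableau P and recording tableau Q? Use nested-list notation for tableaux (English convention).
P = [[1, 2, 3], [4, 5]], Q = [[1, 2, 3], [4, 5]]

Insert each entry of the permutation into P by Schensted row insertion, recording in Q the position of each new cell.

Insert 1: appended to row 1. P = [[1]].
Insert 4: appended to row 1. P = [[1, 4]].
Insert 5: appended to row 1. P = [[1, 4, 5]].
Insert 2: 2 bumps 4 from row 1; 4 starts row 2. P = [[1, 2, 5], [4]].
Insert 3: 3 bumps 5 from row 1; 5 appends to row 2. P = [[1, 2, 3], [4, 5]].

So P = [[1, 2, 3], [4, 5]], Q = [[1, 2, 3], [4, 5]].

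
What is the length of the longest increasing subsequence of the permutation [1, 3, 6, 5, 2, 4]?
3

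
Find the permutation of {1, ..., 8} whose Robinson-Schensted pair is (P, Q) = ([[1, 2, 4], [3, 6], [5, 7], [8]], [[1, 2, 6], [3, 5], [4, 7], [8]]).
5 8 3 1 2 7 6 4

Reverse the RSK construction: for i from n down to 1, find the cell of Q containing i, remove the entry at that cell from P, and reverse-bump it up through P; the value ejected from row 1 is w(i).

Step i=8: Q has 8 at row 4, column 1; remove 8 from row 4 of P and reverse-bump: 8 enters row 3 and ejects 7; 7 enters row 2 and ejects 6; 6 enters row 1 and ejects 4. So w(8) = 4. P is now [[1, 2, 6], [3, 7], [5, 8]].
Step i=7: Q has 7 at row 3, column 2; remove 8 from row 3 of P and reverse-bump: 8 enters row 2 and ejects 7; 7 enters row 1 and ejects 6. So w(7) = 6. P is now [[1, 2, 7], [3, 8], [5]].
Step i=6: Q has 6 at row 1, column 3; remove that cell from P, ejecting 7. So w(6) = 7. P is now [[1, 2], [3, 8], [5]].
Step i=5: Q has 5 at row 2, column 2; remove 8 from row 2 of P and reverse-bump: 8 enters row 1 and ejects 2. So w(5) = 2. P is now [[1, 8], [3], [5]].
Step i=4: Q has 4 at row 3, column 1; remove 5 from row 3 of P and reverse-bump: 5 enters row 2 and ejects 3; 3 enters row 1 and ejects 1. So w(4) = 1. P is now [[3, 8], [5]].
Step i=3: Q has 3 at row 2, column 1; remove 5 from row 2 of P and reverse-bump: 5 enters row 1 and ejects 3. So w(3) = 3. P is now [[5, 8]].
Step i=2: Q has 2 at row 1, column 2; remove that cell from P, ejecting 8. So w(2) = 8. P is now [[5]].
Step i=1: Q has 1 at row 1, column 1; remove that cell from P, ejecting 5. So w(1) = 5. P is now [].

So w = 5 8 3 1 2 7 6 4.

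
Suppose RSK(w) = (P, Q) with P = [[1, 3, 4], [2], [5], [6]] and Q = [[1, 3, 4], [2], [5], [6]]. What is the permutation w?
Reverse the RSK construction: for i from n down to 1, find the cell of Q containing i, remove the entry at that cell from P, and reverse-bump it up through P; the value ejected from row 1 is w(i).

Step i=6: Q has 6 at row 4, column 1; remove 6 from row 4 of P and reverse-bump: 6 enters row 3 and ejects 5; 5 enters row 2 and ejects 2; 2 enters row 1 and ejects 1. So w(6) = 1. P is now [[2, 3, 4], [5], [6]].
Step i=5: Q has 5 at row 3, column 1; remove 6 from row 3 of P and reverse-bump: 6 enters row 2 and ejects 5; 5 enters row 1 and ejects 4. So w(5) = 4. P is now [[2, 3, 5], [6]].
Step i=4: Q has 4 at row 1, column 3; remove that cell from P, ejecting 5. So w(4) = 5. P is now [[2, 3], [6]].
Step i=3: Q has 3 at row 1, column 2; remove that cell from P, ejecting 3. So w(3) = 3. P is now [[2], [6]].
Step i=2: Q has 2 at row 2, column 1; remove 6 from row 2 of P and reverse-bump: 6 enters row 1 and ejects 2. So w(2) = 2. P is now [[6]].
Step i=1: Q has 1 at row 1, column 1; remove that cell from P, ejecting 6. So w(1) = 6. P is now [].

So w = 6 2 3 5 4 1.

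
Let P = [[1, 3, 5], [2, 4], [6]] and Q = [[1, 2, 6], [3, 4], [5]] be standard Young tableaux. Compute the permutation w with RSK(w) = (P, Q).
Reverse the RSK construction: for i from n down to 1, find the cell of Q containing i, remove the entry at that cell from P, and reverse-bump it up through P; the value ejected from row 1 is w(i).

Step i=6: Q has 6 at row 1, column 3; remove that cell from P, ejecting 5. So w(6) = 5. P is now [[1, 3], [2, 4], [6]].
Step i=5: Q has 5 at row 3, column 1; remove 6 from row 3 of P and reverse-bump: 6 enters row 2 and ejects 4; 4 enters row 1 and ejects 3. So w(5) = 3. P is now [[1, 4], [2, 6]].
Step i=4: Q has 4 at row 2, column 2; remove 6 from row 2 of P and reverse-bump: 6 enters row 1 and ejects 4. So w(4) = 4. P is now [[1, 6], [2]].
Step i=3: Q has 3 at row 2, column 1; remove 2 from row 2 of P and reverse-bump: 2 enters row 1 and ejects 1. So w(3) = 1. P is now [[2, 6]].
Step i=2: Q has 2 at row 1, column 2; remove that cell from P, ejecting 6. So w(2) = 6. P is now [[2]].
Step i=1: Q has 1 at row 1, column 1; remove that cell from P, ejecting 2. So w(1) = 2. P is now [].

So w = 2 6 1 4 3 5.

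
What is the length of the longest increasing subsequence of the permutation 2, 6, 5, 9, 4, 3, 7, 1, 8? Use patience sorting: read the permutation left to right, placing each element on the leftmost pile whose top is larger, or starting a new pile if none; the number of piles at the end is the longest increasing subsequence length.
4

2: new pile. tops = [2]
6: new pile. tops = [2, 6]
5: onto pile 2 (replacing 6). tops = [2, 5]
9: new pile. tops = [2, 5, 9]
4: onto pile 2 (replacing 5). tops = [2, 4, 9]
3: onto pile 2 (replacing 4). tops = [2, 3, 9]
7: onto pile 3 (replacing 9). tops = [2, 3, 7]
1: onto pile 1 (replacing 2). tops = [1, 3, 7]
8: new pile. tops = [1, 3, 7, 8]

4 piles, so the longest increasing subsequence has length 4.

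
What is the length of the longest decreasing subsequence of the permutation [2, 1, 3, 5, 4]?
2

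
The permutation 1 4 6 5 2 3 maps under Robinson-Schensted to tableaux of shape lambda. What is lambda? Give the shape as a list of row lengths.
[3, 2, 1]

Row-insert each entry into an empty tableau.

After inserting 1: P = [[1]].
After inserting 4: P = [[1, 4]].
After inserting 6: P = [[1, 4, 6]].
After inserting 5: P = [[1, 4, 5], [6]].
After inserting 2: P = [[1, 2, 5], [4], [6]].
After inserting 3: P = [[1, 2, 3], [4, 5], [6]].

The final insertion tableau P = [[1, 2, 3], [4, 5], [6]] has shape [3, 2, 1].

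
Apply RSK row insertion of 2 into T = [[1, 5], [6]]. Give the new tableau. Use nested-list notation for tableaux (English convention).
[[1, 2], [5], [6]]

In row 1, 2 replaces 5 (the leftmost entry greater than 2); 5 is bumped to row 2. In row 2, 5 replaces 6 (the leftmost entry greater than 5); 6 is bumped to row 3. 6 starts a new row 3. The new tableau is [[1, 2], [5], [6]].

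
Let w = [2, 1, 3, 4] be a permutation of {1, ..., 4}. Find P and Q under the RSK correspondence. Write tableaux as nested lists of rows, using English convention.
P = [[1, 3, 4], [2]], Q = [[1, 3, 4], [2]]

Insert each entry of the permutation into P by Schensted row insertion, recording in Q the position of each new cell.

Insert 2: appended to row 1. P = [[2]].
Insert 1: 1 bumps 2 from row 1; 2 starts row 2. P = [[1], [2]].
Insert 3: appended to row 1. P = [[1, 3], [2]].
Insert 4: appended to row 1. P = [[1, 3, 4], [2]].

So P = [[1, 3, 4], [2]], Q = [[1, 3, 4], [2]].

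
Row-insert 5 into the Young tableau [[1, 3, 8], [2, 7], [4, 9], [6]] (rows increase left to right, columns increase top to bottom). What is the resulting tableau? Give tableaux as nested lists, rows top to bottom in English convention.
In row 1, 5 replaces 8 (the leftmost entry greater than 5); 8 is bumped to row 2. 8 is appended to row 2. The new tableau is [[1, 3, 5], [2, 7, 8], [4, 9], [6]].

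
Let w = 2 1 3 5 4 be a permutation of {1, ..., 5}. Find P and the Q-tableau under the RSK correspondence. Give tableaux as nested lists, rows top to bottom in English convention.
Insert each entry of the permutation into P by Schensted row insertion, recording in Q the position of each new cell.

Insert 2: appended to row 1. P = [[2]].
Insert 1: 1 bumps 2 from row 1; 2 starts row 2. P = [[1], [2]].
Insert 3: appended to row 1. P = [[1, 3], [2]].
Insert 5: appended to row 1. P = [[1, 3, 5], [2]].
Insert 4: 4 bumps 5 from row 1; 5 appends to row 2. P = [[1, 3, 4], [2, 5]].

So P = [[1, 3, 4], [2, 5]], Q = [[1, 3, 4], [2, 5]].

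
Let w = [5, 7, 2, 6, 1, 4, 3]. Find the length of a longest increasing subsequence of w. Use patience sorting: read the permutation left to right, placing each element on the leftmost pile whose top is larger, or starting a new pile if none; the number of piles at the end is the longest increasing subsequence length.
5: new pile. tops = [5]
7: new pile. tops = [5, 7]
2: onto pile 1 (replacing 5). tops = [2, 7]
6: onto pile 2 (replacing 7). tops = [2, 6]
1: onto pile 1 (replacing 2). tops = [1, 6]
4: onto pile 2 (replacing 6). tops = [1, 4]
3: onto pile 2 (replacing 4). tops = [1, 3]

2 piles, so the longest increasing subsequence has length 2.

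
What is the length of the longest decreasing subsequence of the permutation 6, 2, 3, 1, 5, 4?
3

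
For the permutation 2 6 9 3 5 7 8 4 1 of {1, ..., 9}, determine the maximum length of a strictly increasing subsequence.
5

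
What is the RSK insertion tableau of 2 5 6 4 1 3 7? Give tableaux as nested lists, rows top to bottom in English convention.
Insert 2: appended to row 1. P = [[2]].
Insert 5: appended to row 1. P = [[2, 5]].
Insert 6: appended to row 1. P = [[2, 5, 6]].
Insert 4: 4 bumps 5 from row 1; 5 starts row 2. P = [[2, 4, 6], [5]].
Insert 1: 1 bumps 2 from row 1; 2 bumps 5 from row 2; 5 starts row 3. P = [[1, 4, 6], [2], [5]].
Insert 3: 3 bumps 4 from row 1; 4 appends to row 2. P = [[1, 3, 6], [2, 4], [5]].
Insert 7: appended to row 1. P = [[1, 3, 6, 7], [2, 4], [5]].

So P = [[1, 3, 6, 7], [2, 4], [5]].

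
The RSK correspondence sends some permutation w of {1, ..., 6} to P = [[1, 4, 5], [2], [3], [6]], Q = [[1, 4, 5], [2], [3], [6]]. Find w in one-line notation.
6 3 2 4 5 1

Reverse the RSK construction: for i from n down to 1, find the cell of Q containing i, remove the entry at that cell from P, and reverse-bump it up through P; the value ejected from row 1 is w(i).

Step i=6: Q has 6 at row 4, column 1; remove 6 from row 4 of P and reverse-bump: 6 enters row 3 and ejects 3; 3 enters row 2 and ejects 2; 2 enters row 1 and ejects 1. So w(6) = 1. P is now [[2, 4, 5], [3], [6]].
Step i=5: Q has 5 at row 1, column 3; remove that cell from P, ejecting 5. So w(5) = 5. P is now [[2, 4], [3], [6]].
Step i=4: Q has 4 at row 1, column 2; remove that cell from P, ejecting 4. So w(4) = 4. P is now [[2], [3], [6]].
Step i=3: Q has 3 at row 3, column 1; remove 6 from row 3 of P and reverse-bump: 6 enters row 2 and ejects 3; 3 enters row 1 and ejects 2. So w(3) = 2. P is now [[3], [6]].
Step i=2: Q has 2 at row 2, column 1; remove 6 from row 2 of P and reverse-bump: 6 enters row 1 and ejects 3. So w(2) = 3. P is now [[6]].
Step i=1: Q has 1 at row 1, column 1; remove that cell from P, ejecting 6. So w(1) = 6. P is now [].

So w = 6 3 2 4 5 1.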